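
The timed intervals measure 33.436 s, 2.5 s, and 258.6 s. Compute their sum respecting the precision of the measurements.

294.5 s

33.436 s + 2.5 s + 258.6 s = 294.536 s.
Addition/subtraction keeps the fewest decimal places: 33.436 → 3 decimal places, 2.5 → 1 decimal place, 258.6 → 1 decimal place; limit is 1.
Rounded to 1 decimal place: 294.5 s.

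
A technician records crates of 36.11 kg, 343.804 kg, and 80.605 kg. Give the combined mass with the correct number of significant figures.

36.11 kg + 343.804 kg + 80.605 kg = 460.519 kg.
Addition/subtraction keeps the fewest decimal places: 36.11 → 2 decimal places, 343.804 → 3 decimal places, 80.605 → 3 decimal places; limit is 2.
Rounded to 2 decimal places: 460.52 kg.

460.52 kg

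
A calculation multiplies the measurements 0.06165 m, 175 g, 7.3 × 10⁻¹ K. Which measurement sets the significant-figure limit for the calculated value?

7.3 × 10⁻¹ K

0.06165 m → 4 s.f.; 175 g → 3 s.f.; 7.3 × 10⁻¹ K → 2 s.f.
The fewest is 2 significant figures, from 7.3 × 10⁻¹ K.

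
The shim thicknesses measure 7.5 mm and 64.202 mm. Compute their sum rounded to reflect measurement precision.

71.7 mm

7.5 mm + 64.202 mm = 71.702 mm.
Addition/subtraction keeps the fewest decimal places: 7.5 → 1 decimal place, 64.202 → 3 decimal places; limit is 1.
Rounded to 1 decimal place: 71.7 mm.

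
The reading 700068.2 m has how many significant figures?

7

700068.2: zeros between nonzero digits are significant.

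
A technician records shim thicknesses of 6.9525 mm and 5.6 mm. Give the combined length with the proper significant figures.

12.6 mm

6.9525 mm + 5.6 mm = 12.5525 mm.
Addition/subtraction keeps the fewest decimal places: 6.9525 → 4 decimal places, 5.6 → 1 decimal place; limit is 1.
Rounded to 1 decimal place: 12.6 mm.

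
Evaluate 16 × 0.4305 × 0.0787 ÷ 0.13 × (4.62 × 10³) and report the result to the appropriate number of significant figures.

16 × 0.4305 × 0.0787 ÷ 0.13 × (4.62 × 10³) = 19264.8882462…
Multiplication/division keeps the fewest significant figures: 16 → 2 s.f., 0.4305 → 4 s.f., 0.0787 → 3 s.f., 0.13 → 2 s.f., 4.62 × 10³ → 3 s.f.; limit is 2.
Rounded to 2 significant figures: 1.9 × 10⁴.

1.9 × 10⁴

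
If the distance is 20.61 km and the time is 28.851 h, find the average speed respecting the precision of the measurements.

average speed = 20.61 km ÷ 28.851 h = 0.714359987522… km/h.
20.61 has 4 significant figures; 28.851 has 5.
Division/multiplication keeps the fewest: 4 significant figures.
Rounded: 0.7144 km/h.

0.7144 km/h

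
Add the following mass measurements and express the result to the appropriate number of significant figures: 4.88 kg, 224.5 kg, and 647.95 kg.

877.3 kg

4.88 kg + 224.5 kg + 647.95 kg = 877.33 kg.
Addition/subtraction keeps the fewest decimal places: 4.88 → 2 decimal places, 224.5 → 1 decimal place, 647.95 → 2 decimal places; limit is 1.
Rounded to 1 decimal place: 877.3 kg.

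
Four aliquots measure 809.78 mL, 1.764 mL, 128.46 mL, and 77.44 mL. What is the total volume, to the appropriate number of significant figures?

809.78 mL + 1.764 mL + 128.46 mL + 77.44 mL = 1017.444 mL.
Addition/subtraction keeps the fewest decimal places: 809.78 → 2 decimal places, 1.764 → 3 decimal places, 128.46 → 2 decimal places, 77.44 → 2 decimal places; limit is 2.
Rounded to 2 decimal places: 1017.44 mL.

1017.44 mL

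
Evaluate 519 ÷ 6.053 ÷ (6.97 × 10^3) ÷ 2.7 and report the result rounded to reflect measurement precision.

519 ÷ 6.053 ÷ (6.97 × 10^3) ÷ 2.7 = 0.00455617232434…
Multiplication/division keeps the fewest significant figures: 519 → 3 s.f., 6.053 → 4 s.f., 6.97 × 10^3 → 3 s.f., 2.7 → 2 s.f.; limit is 2.
Rounded to 2 significant figures: 4.6 × 10^-3.

4.6 × 10^-3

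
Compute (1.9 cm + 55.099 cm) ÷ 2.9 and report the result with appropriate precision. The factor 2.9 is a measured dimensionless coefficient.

2.0 × 10¹ cm

1.9 cm + 55.099 cm = 56.999 cm; the sum is limited to 1 decimal place (3 s.f.).
Carrying full precision, 56.999 ÷ 2.9 = 19.6548275862… cm; 2.9 has 2 s.f., so the result keeps min(3, 2) = 2 s.f.
Rounded to 2 significant figures: 2.0 × 10¹ cm.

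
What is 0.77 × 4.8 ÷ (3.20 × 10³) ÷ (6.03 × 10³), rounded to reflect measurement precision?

0.77 × 4.8 ÷ (3.20 × 10³) ÷ (6.03 × 10³) = 1.91542288557 × 10^-7…
Multiplication/division keeps the fewest significant figures: 0.77 → 2 s.f., 4.8 → 2 s.f., 3.20 × 10³ → 3 s.f., 6.03 × 10³ → 3 s.f.; limit is 2.
Rounded to 2 significant figures: 1.9 × 10⁻⁷.

1.9 × 10⁻⁷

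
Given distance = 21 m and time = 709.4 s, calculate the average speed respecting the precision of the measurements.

0.030 m/s

average speed = 21 m ÷ 709.4 s = 0.0296024809698… m/s.
21 has 2 significant figures; 709.4 has 4.
Division/multiplication keeps the fewest: 2 significant figures.
Rounded: 0.030 m/s.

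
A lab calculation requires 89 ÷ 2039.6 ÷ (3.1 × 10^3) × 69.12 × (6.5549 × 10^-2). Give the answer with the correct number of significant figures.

89 ÷ 2039.6 ÷ (3.1 × 10^3) × 69.12 × (6.5549 × 10^-2) = 0.0000637753880141…
Multiplication/division keeps the fewest significant figures: 89 → 2 s.f., 2039.6 → 5 s.f., 3.1 × 10^3 → 2 s.f., 69.12 → 4 s.f., 6.5549 × 10^-2 → 5 s.f.; limit is 2.
Rounded to 2 significant figures: 6.4 × 10^-5.

6.4 × 10^-5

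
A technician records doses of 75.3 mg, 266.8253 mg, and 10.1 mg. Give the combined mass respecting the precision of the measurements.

352.2 mg

75.3 mg + 266.8253 mg + 10.1 mg = 352.2253 mg.
Addition/subtraction keeps the fewest decimal places: 75.3 → 1 decimal place, 266.8253 → 4 decimal places, 10.1 → 1 decimal place; limit is 1.
Rounded to 1 decimal place: 352.2 mg.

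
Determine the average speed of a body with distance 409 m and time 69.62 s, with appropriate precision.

5.87 m/s

average speed = 409 m ÷ 69.62 s = 5.87474863545… m/s.
409 has 3 significant figures; 69.62 has 4.
Division/multiplication keeps the fewest: 3 significant figures.
Rounded: 5.87 m/s.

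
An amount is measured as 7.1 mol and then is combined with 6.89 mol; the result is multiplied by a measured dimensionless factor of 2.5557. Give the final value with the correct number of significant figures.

7.1 mol + 6.89 mol = 13.99 mol; the sum is limited to 1 decimal place (3 s.f.).
Carrying full precision, 13.99 × 2.5557 = 35.754243 mol; 2.5557 has 5 s.f., so the result keeps min(3, 5) = 3 s.f.
Rounded to 3 significant figures: 35.8 mol.

35.8 mol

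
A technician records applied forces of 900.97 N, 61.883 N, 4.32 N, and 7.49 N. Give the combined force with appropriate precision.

9.7466 × 10^2 N

900.97 N + 61.883 N + 4.32 N + 7.49 N = 974.663 N.
Addition/subtraction keeps the fewest decimal places: 900.97 → 2 decimal places, 61.883 → 3 decimal places, 4.32 → 2 decimal places, 7.49 → 2 decimal places; limit is 2.
Rounded to 2 decimal places: 9.7466 × 10^2 N.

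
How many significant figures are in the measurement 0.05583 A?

4

0.05583: leading zeros are not significant.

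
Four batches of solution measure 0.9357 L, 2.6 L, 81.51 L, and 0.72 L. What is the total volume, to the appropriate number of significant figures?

0.9357 L + 2.6 L + 81.51 L + 0.72 L = 85.7657 L.
Addition/subtraction keeps the fewest decimal places: 0.9357 → 4 decimal places, 2.6 → 1 decimal place, 81.51 → 2 decimal places, 0.72 → 2 decimal places; limit is 1.
Rounded to 1 decimal place: 85.8 L.

85.8 L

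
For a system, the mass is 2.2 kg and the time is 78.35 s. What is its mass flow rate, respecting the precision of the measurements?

mass flow rate = 2.2 kg ÷ 78.35 s = 0.0280791320996… kg/s.
2.2 has 2 significant figures; 78.35 has 4.
Division/multiplication keeps the fewest: 2 significant figures.
Rounded: 0.028 kg/s.

0.028 kg/s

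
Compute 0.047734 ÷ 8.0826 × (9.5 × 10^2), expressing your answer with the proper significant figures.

0.047734 ÷ 8.0826 × (9.5 × 10^2) = 5.61048425012…
Multiplication/division keeps the fewest significant figures: 0.047734 → 5 s.f., 8.0826 → 5 s.f., 9.5 × 10^2 → 2 s.f.; limit is 2.
Rounded to 2 significant figures: 5.6.

5.6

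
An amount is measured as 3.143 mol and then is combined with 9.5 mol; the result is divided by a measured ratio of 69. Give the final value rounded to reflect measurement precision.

3.143 mol + 9.5 mol = 12.643 mol; the sum is limited to 1 decimal place (3 s.f.).
Carrying full precision, 12.643 ÷ 69 = 0.183231884058… mol; 69 has 2 s.f., so the result keeps min(3, 2) = 2 s.f.
Rounded to 2 significant figures: 0.18 mol.

0.18 mol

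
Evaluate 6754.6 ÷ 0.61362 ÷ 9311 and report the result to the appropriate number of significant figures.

6754.6 ÷ 0.61362 ÷ 9311 = 1.1822349734…
Multiplication/division keeps the fewest significant figures: 6754.6 → 5 s.f., 0.61362 → 5 s.f., 9311 → 4 s.f.; limit is 4.
Rounded to 4 significant figures: 1.182.

1.182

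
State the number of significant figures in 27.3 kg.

3

27.3: every digit is nonzero and significant.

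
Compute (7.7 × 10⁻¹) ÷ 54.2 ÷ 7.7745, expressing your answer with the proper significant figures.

0.0018

(7.7 × 10⁻¹) ÷ 54.2 ÷ 7.7745 = 0.00182733835828…
Multiplication/division keeps the fewest significant figures: 7.7 × 10⁻¹ → 2 s.f., 54.2 → 3 s.f., 7.7745 → 5 s.f.; limit is 2.
Rounded to 2 significant figures: 0.0018.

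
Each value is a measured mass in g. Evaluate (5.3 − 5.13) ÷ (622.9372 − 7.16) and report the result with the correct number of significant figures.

5.3 − 5.13 = 0.17, limited to 1 d.p. → 1 s.f.; 622.9372 − 7.16 = 615.7772, limited to 2 d.p. → 5 s.f.
Carrying full precision, 0.17 ÷ 615.7772 = 0.000276073878669…; keep min(1, 5) = 1 s.f.
Rounded to 1 significant figure: 3 × 10^-4.

3 × 10^-4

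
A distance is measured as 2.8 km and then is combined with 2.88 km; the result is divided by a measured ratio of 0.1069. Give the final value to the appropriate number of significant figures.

2.8 km + 2.88 km = 5.68 km; the sum is limited to 1 decimal place (2 s.f.).
Carrying full precision, 5.68 ÷ 0.1069 = 53.1337698784… km; 0.1069 has 4 s.f., so the result keeps min(2, 4) = 2 s.f.
Rounded to 2 significant figures: 53 km.

53 km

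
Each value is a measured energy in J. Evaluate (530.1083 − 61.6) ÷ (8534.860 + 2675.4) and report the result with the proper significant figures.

0.04179

530.1083 − 61.6 = 468.5083, limited to 1 d.p. → 4 s.f.; 8534.860 + 2675.4 = 11210.260, limited to 1 d.p. → 6 s.f.
Carrying full precision, 468.5083 ÷ 11210.260 = 0.0417928130124…; keep min(4, 6) = 4 s.f.
Rounded to 4 significant figures: 0.04179.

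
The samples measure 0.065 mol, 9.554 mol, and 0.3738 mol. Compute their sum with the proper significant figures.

0.065 mol + 9.554 mol + 0.3738 mol = 9.9928 mol.
Addition/subtraction keeps the fewest decimal places: 0.065 → 3 decimal places, 9.554 → 3 decimal places, 0.3738 → 4 decimal places; limit is 3.
Rounded to 3 decimal places: 9.993 mol.

9.993 mol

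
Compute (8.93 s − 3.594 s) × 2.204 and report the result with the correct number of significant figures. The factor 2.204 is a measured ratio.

11.8 s

8.93 s − 3.594 s = 5.336 s; the difference is limited to 2 decimal places (3 s.f.).
Carrying full precision, 5.336 × 2.204 = 11.760544 s; 2.204 has 4 s.f., so the result keeps min(3, 4) = 3 s.f.
Rounded to 3 significant figures: 11.8 s.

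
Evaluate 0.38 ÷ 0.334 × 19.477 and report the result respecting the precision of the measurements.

22

0.38 ÷ 0.334 × 19.477 = 22.1594610778…
Multiplication/division keeps the fewest significant figures: 0.38 → 2 s.f., 0.334 → 3 s.f., 19.477 → 5 s.f.; limit is 2.
Rounded to 2 significant figures: 22.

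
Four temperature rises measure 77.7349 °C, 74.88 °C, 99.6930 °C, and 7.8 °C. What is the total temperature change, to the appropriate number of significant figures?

77.7349 °C + 74.88 °C + 99.6930 °C + 7.8 °C = 260.1079 °C.
Addition/subtraction keeps the fewest decimal places: 77.7349 → 4 decimal places, 74.88 → 2 decimal places, 99.6930 → 4 decimal places, 7.8 → 1 decimal place; limit is 1.
Rounded to 1 decimal place: 260.1 °C.

260.1 °C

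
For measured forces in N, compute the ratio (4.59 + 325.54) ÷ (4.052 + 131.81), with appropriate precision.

4.59 + 325.54 = 330.13, limited to 2 d.p. → 5 s.f.; 4.052 + 131.81 = 135.862, limited to 2 d.p. → 5 s.f.
Carrying full precision, 330.13 ÷ 135.862 = 2.42989209639…; keep min(5, 5) = 5 s.f.
Rounded to 5 significant figures: 2.4299.

2.4299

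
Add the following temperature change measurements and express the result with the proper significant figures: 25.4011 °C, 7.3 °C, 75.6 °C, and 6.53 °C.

114.8 °C

25.4011 °C + 7.3 °C + 75.6 °C + 6.53 °C = 114.8311 °C.
Addition/subtraction keeps the fewest decimal places: 25.4011 → 4 decimal places, 7.3 → 1 decimal place, 75.6 → 1 decimal place, 6.53 → 2 decimal places; limit is 1.
Rounded to 1 decimal place: 114.8 °C.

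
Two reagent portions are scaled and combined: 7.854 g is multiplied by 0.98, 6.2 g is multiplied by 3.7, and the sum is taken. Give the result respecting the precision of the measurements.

7.854 × 0.98 = 7.69692 → 7.7 g (2 s.f., last digit at the 10^-1 place).
6.2 × 3.7 = 22.94 → 23 g (2 s.f., last digit at the 10^0 place).
Sum: 30.63692 g; keep the coarser place, 10^0.
Result: 31 g.

31 g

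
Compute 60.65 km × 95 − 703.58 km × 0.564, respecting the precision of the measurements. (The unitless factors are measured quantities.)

5.4 × 10^3 km

60.65 × 95 = 5761.75 → 5.8 × 10^3 km (2 s.f., last digit at the 10^2 place).
703.58 × 0.564 = 396.81912 → 3.97 × 10^2 km (3 s.f., last digit at the 10^0 place).
Difference: 5364.93088 km; keep the coarser place, 10^2.
Result: 5.4 × 10^3 km.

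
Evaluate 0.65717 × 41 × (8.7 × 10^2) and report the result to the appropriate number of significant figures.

2.3 × 10^4

0.65717 × 41 × (8.7 × 10^2) = 23441.2539
Multiplication/division keeps the fewest significant figures: 0.65717 → 5 s.f., 41 → 2 s.f., 8.7 × 10^2 → 2 s.f.; limit is 2.
Rounded to 2 significant figures: 2.3 × 10^4.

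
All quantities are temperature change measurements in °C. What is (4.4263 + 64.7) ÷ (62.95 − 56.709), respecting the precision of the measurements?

4.4263 + 64.7 = 69.1263, limited to 1 d.p. → 3 s.f.; 62.95 − 56.709 = 6.241, limited to 2 d.p. → 3 s.f.
Carrying full precision, 69.1263 ÷ 6.241 = 11.076157667…; keep min(3, 3) = 3 s.f.
Rounded to 3 significant figures: 11.1.

11.1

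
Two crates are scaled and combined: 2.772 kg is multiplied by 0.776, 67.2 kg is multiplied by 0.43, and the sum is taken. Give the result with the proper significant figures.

2.772 × 0.776 = 2.151072 → 2.15 kg (3 s.f., last digit at the 10^-2 place).
67.2 × 0.43 = 28.896 → 29 kg (2 s.f., last digit at the 10^0 place).
Sum: 31.047072 kg; keep the coarser place, 10^0.
Result: 31 kg.

31 kg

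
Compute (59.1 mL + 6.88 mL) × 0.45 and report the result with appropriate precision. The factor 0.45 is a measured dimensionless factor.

3.0 × 10¹ mL

59.1 mL + 6.88 mL = 65.98 mL; the sum is limited to 1 decimal place (3 s.f.).
Carrying full precision, 65.98 × 0.45 = 29.691 mL; 0.45 has 2 s.f., so the result keeps min(3, 2) = 2 s.f.
Rounded to 2 significant figures: 3.0 × 10¹ mL.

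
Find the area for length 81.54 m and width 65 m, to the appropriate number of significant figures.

area = 81.54 m × 65 m = 5300.1 m².
81.54 has 4 significant figures; 65 has 2.
Division/multiplication keeps the fewest: 2 significant figures.
Rounded: 5.3 × 10³ m².

5.3 × 10³ m²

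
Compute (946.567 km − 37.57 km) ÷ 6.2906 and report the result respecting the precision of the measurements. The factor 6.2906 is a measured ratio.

946.567 km − 37.57 km = 908.997 km; the difference is limited to 2 decimal places (5 s.f.).
Carrying full precision, 908.997 ÷ 6.2906 = 144.500842527… km; 6.2906 has 5 s.f., so the result keeps min(5, 5) = 5 s.f.
Rounded to 5 significant figures: 144.50 km.

144.50 km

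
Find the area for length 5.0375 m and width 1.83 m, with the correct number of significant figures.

area = 5.0375 m × 1.83 m = 9.218625 m².
5.0375 has 5 significant figures; 1.83 has 3.
Division/multiplication keeps the fewest: 3 significant figures.
Rounded: 9.22 m².

9.22 m²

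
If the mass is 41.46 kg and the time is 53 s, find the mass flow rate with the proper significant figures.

0.78 kg/s

mass flow rate = 41.46 kg ÷ 53 s = 0.782264150943… kg/s.
41.46 has 4 significant figures; 53 has 2.
Division/multiplication keeps the fewest: 2 significant figures.
Rounded: 0.78 kg/s.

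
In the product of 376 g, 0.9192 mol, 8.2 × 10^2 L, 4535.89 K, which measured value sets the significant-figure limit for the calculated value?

8.2 × 10^2 L

376 g → 3 s.f.; 0.9192 mol → 4 s.f.; 8.2 × 10^2 L → 2 s.f.; 4535.89 K → 6 s.f.
The fewest is 2 significant figures, from 8.2 × 10^2 L.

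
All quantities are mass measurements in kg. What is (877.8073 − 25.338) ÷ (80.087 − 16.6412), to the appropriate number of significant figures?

877.8073 − 25.338 = 852.4693, limited to 3 d.p. → 6 s.f.; 80.087 − 16.6412 = 63.4458, limited to 3 d.p. → 5 s.f.
Carrying full precision, 852.4693 ÷ 63.4458 = 13.4361817488…; keep min(6, 5) = 5 s.f.
Rounded to 5 significant figures: 13.436.

13.436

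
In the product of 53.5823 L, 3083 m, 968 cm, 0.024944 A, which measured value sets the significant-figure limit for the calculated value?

968 cm

53.5823 L → 6 s.f.; 3083 m → 4 s.f.; 968 cm → 3 s.f.; 0.024944 A → 5 s.f.
The fewest is 3 significant figures, from 968 cm.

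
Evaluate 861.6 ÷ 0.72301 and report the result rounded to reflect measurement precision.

1192

861.6 ÷ 0.72301 = 1191.68476231…
Multiplication/division keeps the fewest significant figures: 861.6 → 4 s.f., 0.72301 → 5 s.f.; limit is 4.
Rounded to 4 significant figures: 1192.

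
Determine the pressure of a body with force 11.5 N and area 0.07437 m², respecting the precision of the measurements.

pressure = 11.5 N ÷ 0.07437 m² = 154.632244184… Pa.
11.5 has 3 significant figures; 0.07437 has 4.
Division/multiplication keeps the fewest: 3 significant figures.
Rounded: 155 Pa.

155 Pa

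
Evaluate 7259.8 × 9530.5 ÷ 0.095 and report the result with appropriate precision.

7.3 × 10^8

7259.8 × 9530.5 ÷ 0.095 = 728310777.895…
Multiplication/division keeps the fewest significant figures: 7259.8 → 5 s.f., 9530.5 → 5 s.f., 0.095 → 2 s.f.; limit is 2.
Rounded to 2 significant figures: 7.3 × 10^8.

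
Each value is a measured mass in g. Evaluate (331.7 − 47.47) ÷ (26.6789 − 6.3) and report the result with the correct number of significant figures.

13.9

331.7 − 47.47 = 284.23, limited to 1 d.p. → 4 s.f.; 26.6789 − 6.3 = 20.3789, limited to 1 d.p. → 3 s.f.
Carrying full precision, 284.23 ÷ 20.3789 = 13.947268989…; keep min(4, 3) = 3 s.f.
Rounded to 3 significant figures: 13.9.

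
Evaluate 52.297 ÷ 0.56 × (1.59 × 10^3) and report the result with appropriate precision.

52.297 ÷ 0.56 × (1.59 × 10^3) = 148486.125
Multiplication/division keeps the fewest significant figures: 52.297 → 5 s.f., 0.56 → 2 s.f., 1.59 × 10^3 → 3 s.f.; limit is 2.
Rounded to 2 significant figures: 1.5 × 10^5.

1.5 × 10^5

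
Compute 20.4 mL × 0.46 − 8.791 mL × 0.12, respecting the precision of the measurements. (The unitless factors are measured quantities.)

20.4 × 0.46 = 9.384 → 9.4 mL (2 s.f., last digit at the 10^-1 place).
8.791 × 0.12 = 1.05492 → 1.1 mL (2 s.f., last digit at the 10^-1 place).
Difference: 8.32908 mL; keep the coarser place, 10^-1.
Result: 8.3 mL.

8.3 mL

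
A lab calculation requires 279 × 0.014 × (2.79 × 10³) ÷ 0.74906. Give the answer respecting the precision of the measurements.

279 × 0.014 × (2.79 × 10³) ÷ 0.74906 = 14548.5541879…
Multiplication/division keeps the fewest significant figures: 279 → 3 s.f., 0.014 → 2 s.f., 2.79 × 10³ → 3 s.f., 0.74906 → 5 s.f.; limit is 2.
Rounded to 2 significant figures: 1.5 × 10⁴.

1.5 × 10⁴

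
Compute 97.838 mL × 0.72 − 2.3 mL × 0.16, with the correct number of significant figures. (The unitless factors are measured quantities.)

70. mL

97.838 × 0.72 = 70.44336 → 70. mL (2 s.f., last digit at the 10^0 place).
2.3 × 0.16 = 0.368 → 0.37 mL (2 s.f., last digit at the 10^-2 place).
Difference: 70.07536 mL; keep the coarser place, 10^0.
Result: 70. mL.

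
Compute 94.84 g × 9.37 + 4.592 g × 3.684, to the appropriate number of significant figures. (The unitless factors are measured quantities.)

94.84 × 9.37 = 888.6508 → 889 g (3 s.f., last digit at the 10^0 place).
4.592 × 3.684 = 16.916928 → 16.92 g (4 s.f., last digit at the 10^-2 place).
Sum: 905.567728 g; keep the coarser place, 10^0.
Result: 9.06 × 10² g.

9.06 × 10² g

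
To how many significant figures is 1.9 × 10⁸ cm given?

1.9 × 10⁸: in scientific notation every digit of the coefficient is significant.

2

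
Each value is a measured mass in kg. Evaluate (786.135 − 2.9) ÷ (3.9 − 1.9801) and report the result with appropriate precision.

786.135 − 2.9 = 783.235, limited to 1 d.p. → 4 s.f.; 3.9 − 1.9801 = 1.9199, limited to 1 d.p. → 2 s.f.
Carrying full precision, 783.235 ÷ 1.9199 = 407.956143549…; keep min(4, 2) = 2 s.f.
Rounded to 2 significant figures: 4.1 × 10².

4.1 × 10²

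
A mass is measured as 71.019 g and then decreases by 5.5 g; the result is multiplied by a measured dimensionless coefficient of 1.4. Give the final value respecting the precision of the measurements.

92 g

71.019 g − 5.5 g = 65.519 g; the difference is limited to 1 decimal place (3 s.f.).
Carrying full precision, 65.519 × 1.4 = 91.7266 g; 1.4 has 2 s.f., so the result keeps min(3, 2) = 2 s.f.
Rounded to 2 significant figures: 92 g.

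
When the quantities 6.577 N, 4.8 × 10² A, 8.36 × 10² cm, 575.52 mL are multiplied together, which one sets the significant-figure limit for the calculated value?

4.8 × 10² A

6.577 N → 4 s.f.; 4.8 × 10² A → 2 s.f.; 8.36 × 10² cm → 3 s.f.; 575.52 mL → 5 s.f.
The fewest is 2 significant figures, from 4.8 × 10² A.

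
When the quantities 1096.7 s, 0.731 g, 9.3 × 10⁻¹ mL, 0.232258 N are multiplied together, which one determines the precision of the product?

9.3 × 10⁻¹ mL

1096.7 s → 5 s.f.; 0.731 g → 3 s.f.; 9.3 × 10⁻¹ mL → 2 s.f.; 0.232258 N → 6 s.f.
The fewest is 2 significant figures, from 9.3 × 10⁻¹ mL.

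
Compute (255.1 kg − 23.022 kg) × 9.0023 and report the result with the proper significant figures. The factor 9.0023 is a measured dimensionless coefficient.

255.1 kg − 23.022 kg = 232.078 kg; the difference is limited to 1 decimal place (4 s.f.).
Carrying full precision, 232.078 × 9.0023 = 2089.2357794 kg; 9.0023 has 5 s.f., so the result keeps min(4, 5) = 4 s.f.
Rounded to 4 significant figures: 2.089 × 10^3 kg.

2.089 × 10^3 kg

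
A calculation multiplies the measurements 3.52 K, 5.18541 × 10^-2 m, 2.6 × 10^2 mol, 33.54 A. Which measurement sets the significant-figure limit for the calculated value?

2.6 × 10^2 mol

3.52 K → 3 s.f.; 5.18541 × 10^-2 m → 6 s.f.; 2.6 × 10^2 mol → 2 s.f.; 33.54 A → 4 s.f.
The fewest is 2 significant figures, from 2.6 × 10^2 mol.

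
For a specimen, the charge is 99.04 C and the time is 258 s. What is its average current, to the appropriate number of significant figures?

average current = 99.04 C ÷ 258 s = 0.383875968992… A.
99.04 has 4 significant figures; 258 has 3.
Division/multiplication keeps the fewest: 3 significant figures.
Rounded: 0.384 A.

0.384 A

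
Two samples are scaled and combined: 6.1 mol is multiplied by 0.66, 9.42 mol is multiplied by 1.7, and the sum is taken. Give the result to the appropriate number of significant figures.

2.0 × 10^1 mol

6.1 × 0.66 = 4.026 → 4.0 mol (2 s.f., last digit at the 10^-1 place).
9.42 × 1.7 = 16.014 → 16 mol (2 s.f., last digit at the 10^0 place).
Sum: 20.04 mol; keep the coarser place, 10^0.
Result: 2.0 × 10^1 mol.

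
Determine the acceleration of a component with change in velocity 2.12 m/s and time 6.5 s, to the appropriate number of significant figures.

acceleration = 2.12 m/s ÷ 6.5 s = 0.326153846154… m/s².
2.12 has 3 significant figures; 6.5 has 2.
Division/multiplication keeps the fewest: 2 significant figures.
Rounded: 0.33 m/s².

0.33 m/s²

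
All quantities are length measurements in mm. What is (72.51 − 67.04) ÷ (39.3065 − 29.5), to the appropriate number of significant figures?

72.51 − 67.04 = 5.47, limited to 2 d.p. → 3 s.f.; 39.3065 − 29.5 = 9.8065, limited to 1 d.p. → 2 s.f.
Carrying full precision, 5.47 ÷ 9.8065 = 0.557793300362…; keep min(3, 2) = 2 s.f.
Rounded to 2 significant figures: 0.56.

0.56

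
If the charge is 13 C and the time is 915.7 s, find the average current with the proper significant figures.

0.014 A

average current = 13 C ÷ 915.7 s = 0.0141967893415… A.
13 has 2 significant figures; 915.7 has 4.
Division/multiplication keeps the fewest: 2 significant figures.
Rounded: 0.014 A.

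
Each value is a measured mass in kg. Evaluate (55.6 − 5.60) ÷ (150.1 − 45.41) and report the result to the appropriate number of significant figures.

0.478

55.6 − 5.60 = 50.00, limited to 1 d.p. → 3 s.f.; 150.1 − 45.41 = 104.69, limited to 1 d.p. → 4 s.f.
Carrying full precision, 50.00 ÷ 104.69 = 0.477600534913…; keep min(3, 4) = 3 s.f.
Rounded to 3 significant figures: 0.478.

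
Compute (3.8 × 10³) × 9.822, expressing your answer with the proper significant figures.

(3.8 × 10³) × 9.822 = 37323.6
Multiplication/division keeps the fewest significant figures: 3.8 × 10³ → 2 s.f., 9.822 → 4 s.f.; limit is 2.
Rounded to 2 significant figures: 3.7 × 10⁴.

3.7 × 10⁴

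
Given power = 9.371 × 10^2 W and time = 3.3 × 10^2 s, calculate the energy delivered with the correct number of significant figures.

3.1 × 10^5 J

energy delivered = 9.371 × 10^2 W × 3.3 × 10^2 s = 309243 J.
9.371 × 10^2 has 4 significant figures; 3.3 × 10^2 has 2.
Division/multiplication keeps the fewest: 2 significant figures.
Rounded: 3.1 × 10^5 J.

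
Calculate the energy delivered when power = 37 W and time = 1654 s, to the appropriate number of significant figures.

energy delivered = 37 W × 1654 s = 61198 J.
37 has 2 significant figures; 1654 has 4.
Division/multiplication keeps the fewest: 2 significant figures.
Rounded: 6.1 × 10^4 J.

6.1 × 10^4 J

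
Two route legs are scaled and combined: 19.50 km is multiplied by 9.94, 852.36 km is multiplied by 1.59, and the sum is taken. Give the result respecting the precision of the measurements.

19.50 × 9.94 = 193.83 → 1.94 × 10^2 km (3 s.f., last digit at the 10^0 place).
852.36 × 1.59 = 1355.2524 → 1.36 × 10^3 km (3 s.f., last digit at the 10^1 place).
Sum: 1549.0824 km; keep the coarser place, 10^1.
Result: 1.55 × 10^3 km.

1.55 × 10^3 km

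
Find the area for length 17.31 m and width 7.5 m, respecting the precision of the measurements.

area = 17.31 m × 7.5 m = 129.825 m².
17.31 has 4 significant figures; 7.5 has 2.
Division/multiplication keeps the fewest: 2 significant figures.
Rounded: 1.3 × 10^2 m².

1.3 × 10^2 m²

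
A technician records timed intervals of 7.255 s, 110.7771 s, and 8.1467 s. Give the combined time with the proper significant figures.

7.255 s + 110.7771 s + 8.1467 s = 126.1788 s.
Addition/subtraction keeps the fewest decimal places: 7.255 → 3 decimal places, 110.7771 → 4 decimal places, 8.1467 → 4 decimal places; limit is 3.
Rounded to 3 decimal places: 126.179 s.

126.179 s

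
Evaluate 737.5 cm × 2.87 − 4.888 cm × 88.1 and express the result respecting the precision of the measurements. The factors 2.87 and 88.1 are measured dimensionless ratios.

1.69 × 10^3 cm

737.5 × 2.87 = 2116.625 → 2.12 × 10^3 cm (3 s.f., last digit at the 10^1 place).
4.888 × 88.1 = 430.6328 → 431 cm (3 s.f., last digit at the 10^0 place).
Difference: 1685.9922 cm; keep the coarser place, 10^1.
Result: 1.69 × 10^3 cm.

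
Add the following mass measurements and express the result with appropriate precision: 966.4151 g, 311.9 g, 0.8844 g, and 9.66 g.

966.4151 g + 311.9 g + 0.8844 g + 9.66 g = 1288.8595 g.
Addition/subtraction keeps the fewest decimal places: 966.4151 → 4 decimal places, 311.9 → 1 decimal place, 0.8844 → 4 decimal places, 9.66 → 2 decimal places; limit is 1.
Rounded to 1 decimal place: 1288.9 g.

1288.9 g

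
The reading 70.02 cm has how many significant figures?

4

70.02: zeros between nonzero digits are significant.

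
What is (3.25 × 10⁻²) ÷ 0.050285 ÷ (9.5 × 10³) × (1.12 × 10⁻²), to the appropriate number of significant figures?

7.6 × 10⁻⁷

(3.25 × 10⁻²) ÷ 0.050285 ÷ (9.5 × 10³) × (1.12 × 10⁻²) = 7.61972545962 × 10^-7…
Multiplication/division keeps the fewest significant figures: 3.25 × 10⁻² → 3 s.f., 0.050285 → 5 s.f., 9.5 × 10³ → 2 s.f., 1.12 × 10⁻² → 3 s.f.; limit is 2.
Rounded to 2 significant figures: 7.6 × 10⁻⁷.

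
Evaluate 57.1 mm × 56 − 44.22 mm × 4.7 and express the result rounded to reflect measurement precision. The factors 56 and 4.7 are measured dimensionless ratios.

57.1 × 56 = 3197.6 → 3.2 × 10³ mm (2 s.f., last digit at the 10^2 place).
44.22 × 4.7 = 207.834 → 2.1 × 10² mm (2 s.f., last digit at the 10^1 place).
Difference: 2989.766 mm; keep the coarser place, 10^2.
Result: 3.0 × 10³ mm.

3.0 × 10³ mm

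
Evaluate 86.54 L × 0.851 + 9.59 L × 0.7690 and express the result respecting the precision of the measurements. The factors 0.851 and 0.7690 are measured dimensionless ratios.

86.54 × 0.851 = 73.64554 → 73.6 L (3 s.f., last digit at the 10^-1 place).
9.59 × 0.7690 = 7.37471 → 7.37 L (3 s.f., last digit at the 10^-2 place).
Sum: 81.02025 L; keep the coarser place, 10^-1.
Result: 81.0 L.

81.0 L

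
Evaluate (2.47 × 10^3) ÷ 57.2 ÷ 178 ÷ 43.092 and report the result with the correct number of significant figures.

(2.47 × 10^3) ÷ 57.2 ÷ 178 ÷ 43.092 = 0.00562968727763…
Multiplication/division keeps the fewest significant figures: 2.47 × 10^3 → 3 s.f., 57.2 → 3 s.f., 178 → 3 s.f., 43.092 → 5 s.f.; limit is 3.
Rounded to 3 significant figures: 0.00563.

0.00563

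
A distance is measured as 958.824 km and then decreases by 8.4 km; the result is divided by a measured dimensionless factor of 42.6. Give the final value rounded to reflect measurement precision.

22.3 km

958.824 km − 8.4 km = 950.424 km; the difference is limited to 1 decimal place (4 s.f.).
Carrying full precision, 950.424 ÷ 42.6 = 22.3104225352… km; 42.6 has 3 s.f., so the result keeps min(4, 3) = 3 s.f.
Rounded to 3 significant figures: 22.3 km.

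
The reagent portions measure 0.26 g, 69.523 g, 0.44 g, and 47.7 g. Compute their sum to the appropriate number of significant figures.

1.179 × 10² g

0.26 g + 69.523 g + 0.44 g + 47.7 g = 117.923 g.
Addition/subtraction keeps the fewest decimal places: 0.26 → 2 decimal places, 69.523 → 3 decimal places, 0.44 → 2 decimal places, 47.7 → 1 decimal place; limit is 1.
Rounded to 1 decimal place: 1.179 × 10² g.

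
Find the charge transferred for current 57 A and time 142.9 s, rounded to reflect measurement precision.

charge transferred = 57 A × 142.9 s = 8145.3 C.
57 has 2 significant figures; 142.9 has 4.
Division/multiplication keeps the fewest: 2 significant figures.
Rounded: 8.1 × 10^3 C.

8.1 × 10^3 C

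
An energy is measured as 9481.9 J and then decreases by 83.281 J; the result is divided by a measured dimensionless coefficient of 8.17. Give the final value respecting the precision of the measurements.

9481.9 J − 83.281 J = 9398.619 J; the difference is limited to 1 decimal place (5 s.f.).
Carrying full precision, 9398.619 ÷ 8.17 = 1150.38176255… J; 8.17 has 3 s.f., so the result keeps min(5, 3) = 3 s.f.
Rounded to 3 significant figures: 1.15 × 10³ J.

1.15 × 10³ J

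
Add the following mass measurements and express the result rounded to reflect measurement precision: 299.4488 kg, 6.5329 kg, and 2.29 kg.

308.27 kg

299.4488 kg + 6.5329 kg + 2.29 kg = 308.2717 kg.
Addition/subtraction keeps the fewest decimal places: 299.4488 → 4 decimal places, 6.5329 → 4 decimal places, 2.29 → 2 decimal places; limit is 2.
Rounded to 2 decimal places: 308.27 kg.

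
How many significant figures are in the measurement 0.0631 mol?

3

0.0631: leading zeros are not significant.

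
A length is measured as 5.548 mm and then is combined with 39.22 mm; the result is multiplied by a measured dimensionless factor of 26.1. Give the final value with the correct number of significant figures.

5.548 mm + 39.22 mm = 44.768 mm; the sum is limited to 2 decimal places (4 s.f.).
Carrying full precision, 44.768 × 26.1 = 1168.4448 mm; 26.1 has 3 s.f., so the result keeps min(4, 3) = 3 s.f.
Rounded to 3 significant figures: 1.17 × 10^3 mm.

1.17 × 10^3 mm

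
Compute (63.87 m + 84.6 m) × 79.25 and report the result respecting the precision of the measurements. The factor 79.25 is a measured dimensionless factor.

1.177 × 10^4 m

63.87 m + 84.6 m = 148.47 m; the sum is limited to 1 decimal place (4 s.f.).
Carrying full precision, 148.47 × 79.25 = 11766.2475 m; 79.25 has 4 s.f., so the result keeps min(4, 4) = 4 s.f.
Rounded to 4 significant figures: 1.177 × 10^4 m.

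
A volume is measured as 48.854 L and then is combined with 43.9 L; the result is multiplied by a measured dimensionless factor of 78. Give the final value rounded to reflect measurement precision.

7.2 × 10^3 L

48.854 L + 43.9 L = 92.754 L; the sum is limited to 1 decimal place (3 s.f.).
Carrying full precision, 92.754 × 78 = 7234.812 L; 78 has 2 s.f., so the result keeps min(3, 2) = 2 s.f.
Rounded to 2 significant figures: 7.2 × 10^3 L.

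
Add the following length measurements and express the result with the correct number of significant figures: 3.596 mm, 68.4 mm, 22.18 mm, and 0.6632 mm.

3.596 mm + 68.4 mm + 22.18 mm + 0.6632 mm = 94.8392 mm.
Addition/subtraction keeps the fewest decimal places: 3.596 → 3 decimal places, 68.4 → 1 decimal place, 22.18 → 2 decimal places, 0.6632 → 4 decimal places; limit is 1.
Rounded to 1 decimal place: 94.8 mm.

94.8 mm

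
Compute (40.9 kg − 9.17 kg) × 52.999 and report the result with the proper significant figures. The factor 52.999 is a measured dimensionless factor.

40.9 kg − 9.17 kg = 31.73 kg; the difference is limited to 1 decimal place (3 s.f.).
Carrying full precision, 31.73 × 52.999 = 1681.65827 kg; 52.999 has 5 s.f., so the result keeps min(3, 5) = 3 s.f.
Rounded to 3 significant figures: 1.68 × 10^3 kg.

1.68 × 10^3 kg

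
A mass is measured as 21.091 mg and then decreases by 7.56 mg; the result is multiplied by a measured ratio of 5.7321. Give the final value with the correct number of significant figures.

77.56 mg

21.091 mg − 7.56 mg = 13.531 mg; the difference is limited to 2 decimal places (4 s.f.).
Carrying full precision, 13.531 × 5.7321 = 77.5610451 mg; 5.7321 has 5 s.f., so the result keeps min(4, 5) = 4 s.f.
Rounded to 4 significant figures: 77.56 mg.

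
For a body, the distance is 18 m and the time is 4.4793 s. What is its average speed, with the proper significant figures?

4.0 m/s

average speed = 18 m ÷ 4.4793 s = 4.01848503114… m/s.
18 has 2 significant figures; 4.4793 has 5.
Division/multiplication keeps the fewest: 2 significant figures.
Rounded: 4.0 m/s.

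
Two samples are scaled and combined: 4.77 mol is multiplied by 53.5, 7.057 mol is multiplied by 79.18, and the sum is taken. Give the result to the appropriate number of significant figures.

4.77 × 53.5 = 255.195 → 255 mol (3 s.f., last digit at the 10^0 place).
7.057 × 79.18 = 558.77326 → 558.8 mol (4 s.f., last digit at the 10^-1 place).
Sum: 813.96826 mol; keep the coarser place, 10^0.
Result: 814 mol.

814 mol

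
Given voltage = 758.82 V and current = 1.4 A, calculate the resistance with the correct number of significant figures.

resistance = 758.82 V ÷ 1.4 A = 542.014285714… Ω.
758.82 has 5 significant figures; 1.4 has 2.
Division/multiplication keeps the fewest: 2 significant figures.
Rounded: 5.4 × 10² Ω.

5.4 × 10² Ω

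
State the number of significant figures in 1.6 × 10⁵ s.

1.6 × 10⁵: in scientific notation every digit of the coefficient is significant.

2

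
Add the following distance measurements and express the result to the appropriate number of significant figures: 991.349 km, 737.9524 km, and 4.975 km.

1734.276 km

991.349 km + 737.9524 km + 4.975 km = 1734.2764 km.
Addition/subtraction keeps the fewest decimal places: 991.349 → 3 decimal places, 737.9524 → 4 decimal places, 4.975 → 3 decimal places; limit is 3.
Rounded to 3 decimal places: 1734.276 km.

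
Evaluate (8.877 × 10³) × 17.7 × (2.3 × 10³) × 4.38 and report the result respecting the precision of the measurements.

(8.877 × 10³) × 17.7 × (2.3 × 10³) × 4.38 = 1.5828560946 × 10^9
Multiplication/division keeps the fewest significant figures: 8.877 × 10³ → 4 s.f., 17.7 → 3 s.f., 2.3 × 10³ → 2 s.f., 4.38 → 3 s.f.; limit is 2.
Rounded to 2 significant figures: 1.6 × 10⁹.

1.6 × 10⁹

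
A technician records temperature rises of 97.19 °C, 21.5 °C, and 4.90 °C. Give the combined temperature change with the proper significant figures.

123.6 °C

97.19 °C + 21.5 °C + 4.90 °C = 123.59 °C.
Addition/subtraction keeps the fewest decimal places: 97.19 → 2 decimal places, 21.5 → 1 decimal place, 4.90 → 2 decimal places; limit is 1.
Rounded to 1 decimal place: 123.6 °C.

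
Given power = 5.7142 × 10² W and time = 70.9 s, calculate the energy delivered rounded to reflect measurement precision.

energy delivered = 5.7142 × 10² W × 70.9 s = 40513.678 J.
5.7142 × 10² has 5 significant figures; 70.9 has 3.
Division/multiplication keeps the fewest: 3 significant figures.
Rounded: 4.05 × 10⁴ J.

4.05 × 10⁴ J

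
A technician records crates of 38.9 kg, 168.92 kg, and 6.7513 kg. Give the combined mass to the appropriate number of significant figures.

38.9 kg + 168.92 kg + 6.7513 kg = 214.5713 kg.
Addition/subtraction keeps the fewest decimal places: 38.9 → 1 decimal place, 168.92 → 2 decimal places, 6.7513 → 4 decimal places; limit is 1.
Rounded to 1 decimal place: 2.146 × 10² kg.

2.146 × 10² kg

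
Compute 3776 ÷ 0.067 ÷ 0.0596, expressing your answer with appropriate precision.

9.5 × 10^5

3776 ÷ 0.067 ÷ 0.0596 = 945607.532806…
Multiplication/division keeps the fewest significant figures: 3776 → 4 s.f., 0.067 → 2 s.f., 0.0596 → 3 s.f.; limit is 2.
Rounded to 2 significant figures: 9.5 × 10^5.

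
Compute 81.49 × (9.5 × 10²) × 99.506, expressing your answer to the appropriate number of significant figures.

7.7 × 10⁶

81.49 × (9.5 × 10²) × 99.506 = 7703306.743
Multiplication/division keeps the fewest significant figures: 81.49 → 4 s.f., 9.5 × 10² → 2 s.f., 99.506 → 5 s.f.; limit is 2.
Rounded to 2 significant figures: 7.7 × 10⁶.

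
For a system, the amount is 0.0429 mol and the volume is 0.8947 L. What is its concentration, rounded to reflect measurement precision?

0.0479 mol/L

concentration = 0.0429 mol ÷ 0.8947 L = 0.0479490331955… mol/L.
0.0429 has 3 significant figures; 0.8947 has 4.
Division/multiplication keeps the fewest: 3 significant figures.
Rounded: 0.0479 mol/L.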